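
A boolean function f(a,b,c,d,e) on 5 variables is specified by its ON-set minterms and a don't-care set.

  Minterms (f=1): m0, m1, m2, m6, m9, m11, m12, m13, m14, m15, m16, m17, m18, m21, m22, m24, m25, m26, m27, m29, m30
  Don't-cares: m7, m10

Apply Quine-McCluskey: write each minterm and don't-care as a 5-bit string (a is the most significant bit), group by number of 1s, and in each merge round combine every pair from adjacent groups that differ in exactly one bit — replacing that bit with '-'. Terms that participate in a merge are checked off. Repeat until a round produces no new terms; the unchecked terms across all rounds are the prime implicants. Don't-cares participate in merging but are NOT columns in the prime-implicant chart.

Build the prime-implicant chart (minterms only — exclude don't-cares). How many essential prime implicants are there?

[col 0] 00000*, 00001*, 00010*, 00110*, 00111*, 01001*, 01010*, 01011*, 01100*, 01101*, 01110*, 01111*, 10000*, 10001*, 10010*, 10101*, 10110*, 11000*, 11001*, 11010*, 11011*, 11101*, 11110*
[col 1] -0000*, -0001*, -0010*, -0110*, -1001*, -1010*, -1011*, -1101*, -1110*, 0-001*, 0-010*, 0-110*, 0-111*, 00-10*, 000-0*, 0000-*, 0011-*, 01-01*, 01-10*, 01-11*, 010-1*, 0101-*, 011-0*, 011-1*, 0110-*, 0111-*, 1-000*, 1-001*, 1-010*, 1-101*, 1-110*, 10-01*, 10-10*, 100-0*, 1000-*, 11-01*, 11-10*, 110-0*, 110-1*, 1100-*, 1101-*
[col 2] --001, --010*, --110*, -0-10*, -00-0, -000-, -1-01, -1-10*, -10-1, -101-, 0--10*, 0-11-, 01--1, 01-1-, 011--, 1--01, 1--10*, 1-0-0, 1-00-, 110--
[col 3] ---10
Prime implicants: ---10, --001, -00-0, -000-, -1-01, -10-1, -101-, 0-11-, 01--1, 01-1-, 011--, 1--01, 1-0-0, 1-00-, 110--
PI chart (minterm → PIs covering it):
  0 | -00-0,-000-
  1 | --001,-000-
  2 | ---10,-00-0
  6 | ---10,0-11-
  9 | --001,-1-01,-10-1,01--1
  11 | -10-1,-101-,01--1,01-1-
  12 | 011--  (sole → essential)
  13 | -1-01,01--1,011--
  14 | ---10,0-11-,01-1-,011--
  15 | 0-11-,01--1,01-1-,011--
  16 | -00-0,-000-,1-0-0,1-00-
  17 | --001,-000-,1--01,1-00-
  18 | ---10,-00-0,1-0-0
  21 | 1--01  (sole → essential)
  22 | ---10  (sole → essential)
  24 | 1-0-0,1-00-,110--
  25 | --001,-1-01,-10-1,1--01,1-00-,110--
  26 | ---10,-101-,1-0-0,110--
  27 | -10-1,-101-,110--
  29 | -1-01,1--01
  30 | ---10  (sole → essential)
Essential prime implicants: ---10, 011--, 1--01

3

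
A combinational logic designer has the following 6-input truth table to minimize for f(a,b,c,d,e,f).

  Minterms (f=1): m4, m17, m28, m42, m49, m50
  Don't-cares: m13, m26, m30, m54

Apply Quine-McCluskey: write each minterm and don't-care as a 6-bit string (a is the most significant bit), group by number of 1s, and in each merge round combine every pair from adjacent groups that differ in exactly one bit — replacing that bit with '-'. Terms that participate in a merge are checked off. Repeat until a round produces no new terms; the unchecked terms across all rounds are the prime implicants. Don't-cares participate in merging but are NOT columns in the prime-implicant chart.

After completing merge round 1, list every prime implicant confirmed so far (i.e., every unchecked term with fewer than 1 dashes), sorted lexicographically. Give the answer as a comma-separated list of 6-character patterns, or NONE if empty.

000100, 001101, 101010

[col 0] 000100, 001101, 010001*, 011010*, 011100*, 011110*, 101010, 110001*, 110010*, 110110*
[col 1] -10001, 011-10, 0111-0, 110-10
Prime implicants: -10001, 000100, 001101, 011-10, 0111-0, 101010, 110-10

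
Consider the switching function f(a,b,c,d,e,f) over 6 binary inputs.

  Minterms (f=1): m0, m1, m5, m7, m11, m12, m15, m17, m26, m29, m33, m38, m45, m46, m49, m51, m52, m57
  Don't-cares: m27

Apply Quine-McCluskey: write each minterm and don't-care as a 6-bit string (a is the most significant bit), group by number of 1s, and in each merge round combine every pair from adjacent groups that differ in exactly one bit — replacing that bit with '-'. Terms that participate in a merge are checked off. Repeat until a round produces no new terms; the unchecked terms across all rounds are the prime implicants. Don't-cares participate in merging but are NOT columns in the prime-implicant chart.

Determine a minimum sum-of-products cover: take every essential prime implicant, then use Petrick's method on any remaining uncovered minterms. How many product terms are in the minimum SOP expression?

12

Round 0: 000000✓ 000001✓ 000101✓ 000111✓ 001011✓ 001100 001111✓ 010001✓ 011010✓ 011011✓ 011101 100001✓ 100110✓ 101101 101110✓ 110001✓ 110011✓ 110100 111001✓
Round 1: -00001✓ -10001✓ 0-0001✓ 0-1011 00-111 000-01 00000- 0001-1 001-11 01101- 1-0001✓ 10-110 11-001 1100-1
Round 2: --0001
PIs = {--0001, 0-1011, 00-111, 000-01, 00000-, 0001-1, 001-11, 001100, 01101-, 011101, 10-110, 101101, 11-001, 1100-1, 110100}
Coverage chart:
  m0: 00000- ←essential
  m1: --0001,000-01,00000-
  m5: 000-01,0001-1
  m7: 00-111,0001-1
  m11: 0-1011,001-11
  m12: 001100 ←essential
  m15: 00-111,001-11
  m17: --0001 ←essential
  m26: 01101- ←essential
  m29: 011101 ←essential
  m33: --0001 ←essential
  m38: 10-110 ←essential
  m45: 101101 ←essential
  m46: 10-110 ←essential
  m49: --0001,11-001,1100-1
  m51: 1100-1 ←essential
  m52: 110100 ←essential
  m57: 11-001 ←essential
Essential: --0001, 00000-, 001100, 01101-, 011101, 10-110, 101101, 11-001, 1100-1, 110100
Petrick residual → 0001-1, 001-11
Min cover (12 terms): c'd'e'f + a'b'c'd'e' + a'b'c'df + a'b'cef + a'b'cde'f' + a'bcd'e + a'bcde'f + ab'def' + ab'cde'f + abd'e'f + abc'd'f + abc'de'f'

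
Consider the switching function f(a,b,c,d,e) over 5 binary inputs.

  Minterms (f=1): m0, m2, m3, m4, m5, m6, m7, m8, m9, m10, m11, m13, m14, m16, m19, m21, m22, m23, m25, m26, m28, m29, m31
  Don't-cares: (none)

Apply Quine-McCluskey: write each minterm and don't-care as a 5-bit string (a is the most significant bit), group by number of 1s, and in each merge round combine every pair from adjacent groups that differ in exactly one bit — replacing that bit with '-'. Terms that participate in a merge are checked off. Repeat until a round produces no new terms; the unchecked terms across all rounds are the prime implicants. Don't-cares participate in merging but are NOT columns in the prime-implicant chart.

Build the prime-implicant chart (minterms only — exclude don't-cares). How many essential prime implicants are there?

[col 0] 00000*, 00010*, 00011*, 00100*, 00101*, 00110*, 00111*, 01000*, 01001*, 01010*, 01011*, 01101*, 01110*, 10000*, 10011*, 10101*, 10110*, 10111*, 11001*, 11010*, 11100*, 11101*, 11111*
[col 1] -0000, -0011*, -0101*, -0110*, -0111*, -1001*, -1010, -1101*, 0-000*, 0-010*, 0-011*, 0-101*, 0-110*, 00-00*, 00-10*, 00-11*, 000-0*, 0001-*, 001-0*, 001-1*, 0010-*, 0011-*, 01-01*, 01-10*, 010-0*, 010-1*, 0100-*, 0101-*, 1-101*, 1-111*, 10-11*, 101-1*, 1011-*, 11-01*, 111-1*, 1110-
[col 2] --101, -0-11, -01-1, -011-, -1-01, 0--10, 0-0-0, 0-01-, 00--0, 00-1-, 001--, 010--, 1-1-1
Prime implicants: --101, -0-11, -0000, -01-1, -011-, -1-01, -1010, 0--10, 0-0-0, 0-01-, 00--0, 00-1-, 001--, 010--, 1-1-1, 1110-
PI chart (minterm → PIs covering it):
  0 | -0000,0-0-0,00--0
  2 | 0--10,0-0-0,0-01-,00--0,00-1-
  3 | -0-11,0-01-,00-1-
  4 | 00--0,001--
  5 | --101,-01-1,001--
  6 | -011-,0--10,00--0,00-1-,001--
  7 | -0-11,-01-1,-011-,00-1-,001--
  8 | 0-0-0,010--
  9 | -1-01,010--
  10 | -1010,0--10,0-0-0,0-01-,010--
  11 | 0-01-,010--
  13 | --101,-1-01
  14 | 0--10  (sole → essential)
  16 | -0000  (sole → essential)
  19 | -0-11  (sole → essential)
  21 | --101,-01-1,1-1-1
  22 | -011-  (sole → essential)
  23 | -0-11,-01-1,-011-,1-1-1
  25 | -1-01  (sole → essential)
  26 | -1010  (sole → essential)
  28 | 1110-  (sole → essential)
  29 | --101,-1-01,1-1-1,1110-
  31 | 1-1-1  (sole → essential)
Essential prime implicants: -0-11, -0000, -011-, -1-01, -1010, 0--10, 1-1-1, 1110-

8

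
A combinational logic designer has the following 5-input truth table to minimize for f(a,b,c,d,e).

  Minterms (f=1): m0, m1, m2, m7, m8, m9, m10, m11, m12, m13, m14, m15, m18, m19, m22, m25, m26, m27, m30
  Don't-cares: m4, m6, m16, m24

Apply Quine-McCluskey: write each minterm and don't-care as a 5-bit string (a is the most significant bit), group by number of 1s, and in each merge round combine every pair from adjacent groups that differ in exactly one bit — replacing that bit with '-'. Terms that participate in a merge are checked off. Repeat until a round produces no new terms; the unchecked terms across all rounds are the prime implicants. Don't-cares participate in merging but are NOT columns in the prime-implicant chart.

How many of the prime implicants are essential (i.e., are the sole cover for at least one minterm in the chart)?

6

[col 0] 00000*, 00001*, 00010*, 00100*, 00110*, 00111*, 01000*, 01001*, 01010*, 01011*, 01100*, 01101*, 01110*, 01111*, 10000*, 10010*, 10011*, 10110*, 11000*, 11001*, 11010*, 11011*, 11110*
[col 1] -0000*, -0010*, -0110*, -1000*, -1001*, -1010*, -1011*, -1110*, 0-000*, 0-001*, 0-010*, 0-100*, 0-110*, 0-111*, 00-00*, 00-10*, 000-0*, 0000-*, 001-0*, 0011-*, 01-00*, 01-01*, 01-10*, 01-11*, 010-0*, 010-1*, 0100-*, 0101-*, 011-0*, 011-1*, 0110-*, 0111-*, 1-000*, 1-010*, 1-011*, 1-110*, 10-10*, 100-0*, 1001-*, 11-10*, 110-0*, 110-1*, 1100-*, 1101-*
[col 2] --000*, --010*, --110*, -0-10*, -00-0*, -1-10*, -10-0*, -10-1*, -100-*, -101-*, 0--00*, 0--10*, 0-0-0*, 0-00-, 0-1-0*, 0-11-, 00--0*, 01--0*, 01--1*, 01-0-*, 01-1-*, 010--*, 011--*, 1--10*, 1-0-0*, 1-01-, 110--*
[col 3] ---10, --0-0, -10--, 0---0, 01---
Prime implicants: ---10, --0-0, -10--, 0---0, 0-00-, 0-11-, 01---, 1-01-
PI chart (minterm → PIs covering it):
  0 | --0-0,0---0,0-00-
  1 | 0-00-  (sole → essential)
  2 | ---10,--0-0,0---0
  7 | 0-11-  (sole → essential)
  8 | --0-0,-10--,0---0,0-00-,01---
  9 | -10--,0-00-,01---
  10 | ---10,--0-0,-10--,0---0,01---
  11 | -10--,01---
  12 | 0---0,01---
  13 | 01---  (sole → essential)
  14 | ---10,0---0,0-11-,01---
  15 | 0-11-,01---
  18 | ---10,--0-0,1-01-
  19 | 1-01-  (sole → essential)
  22 | ---10  (sole → essential)
  25 | -10--  (sole → essential)
  26 | ---10,--0-0,-10--,1-01-
  27 | -10--,1-01-
  30 | ---10  (sole → essential)
Essential prime implicants: ---10, -10--, 0-00-, 0-11-, 01---, 1-01-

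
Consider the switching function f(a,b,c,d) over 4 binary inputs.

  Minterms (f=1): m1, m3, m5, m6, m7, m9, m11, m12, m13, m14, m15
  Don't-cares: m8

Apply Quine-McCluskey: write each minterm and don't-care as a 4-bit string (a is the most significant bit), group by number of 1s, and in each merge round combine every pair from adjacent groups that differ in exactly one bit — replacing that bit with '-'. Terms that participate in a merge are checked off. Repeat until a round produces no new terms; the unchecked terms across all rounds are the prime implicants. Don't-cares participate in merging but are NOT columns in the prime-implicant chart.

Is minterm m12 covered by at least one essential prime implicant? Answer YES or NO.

[col 0] 0001*, 0011*, 0101*, 0110*, 0111*, 1000*, 1001*, 1011*, 1100*, 1101*, 1110*, 1111*
[col 1] -001*, -011*, -101*, -110*, -111*, 0-01*, 0-11*, 00-1*, 01-1*, 011-*, 1-00*, 1-01*, 1-11*, 10-1*, 100-*, 11-0*, 11-1*, 110-*, 111-*
[col 2] --01*, --11*, -0-1*, -1-1*, -11-, 0--1*, 1--1*, 1-0-, 11--
[col 3] ---1
Prime implicants: ---1, -11-, 1-0-, 11--
PI chart (minterm → PIs covering it):
  1 | ---1  (sole → essential)
  3 | ---1  (sole → essential)
  5 | ---1  (sole → essential)
  6 | -11-  (sole → essential)
  7 | ---1,-11-
  9 | ---1,1-0-
  11 | ---1  (sole → essential)
  12 | 1-0-,11--
  13 | ---1,1-0-,11--
  14 | -11-,11--
  15 | ---1,-11-,11--
Essential prime implicants: ---1, -11-

NO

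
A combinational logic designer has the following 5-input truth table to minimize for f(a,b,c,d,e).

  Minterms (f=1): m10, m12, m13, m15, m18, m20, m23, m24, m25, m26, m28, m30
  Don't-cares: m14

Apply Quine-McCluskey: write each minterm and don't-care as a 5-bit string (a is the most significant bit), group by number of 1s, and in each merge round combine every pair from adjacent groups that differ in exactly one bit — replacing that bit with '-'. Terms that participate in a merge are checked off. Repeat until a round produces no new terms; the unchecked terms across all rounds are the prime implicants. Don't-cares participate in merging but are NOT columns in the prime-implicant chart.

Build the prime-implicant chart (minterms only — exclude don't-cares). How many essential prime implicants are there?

size-2^0 implicants → 01010(✓)  01100(✓)  01101(✓)  01110(✓)  01111(✓)  10010(✓)  10100(✓)  10111  11000(✓)  11001(✓)  11010(✓)  11100(✓)  11110(✓)
size-2^1 implicants → -1010(✓)  -1100(✓)  -1110(✓)  01-10(✓)  011-0(✓)  011-1(✓)  0110-(✓)  0111-(✓)  1-010  1-100  11-00(✓)  11-10(✓)  110-0(✓)  1100-  111-0(✓)
size-2^2 implicants → -1-10  -11-0  011--  11--0
Unchecked terms (primes): -1-10, -11-0, 011--, 1-010, 1-100, 10111, 11--0, 1100-
Minterm coverage:
  m10 ⊆ -1-10 [E]
  m12 ⊆ -11-0,011--
  m13 ⊆ 011-- [E]
  m15 ⊆ 011-- [E]
  m18 ⊆ 1-010 [E]
  m20 ⊆ 1-100 [E]
  m23 ⊆ 10111 [E]
  m24 ⊆ 11--0,1100-
  m25 ⊆ 1100- [E]
  m26 ⊆ -1-10,1-010,11--0
  m28 ⊆ -11-0,1-100,11--0
  m30 ⊆ -1-10,-11-0,11--0
E = {-1-10, 011--, 1-010, 1-100, 10111, 1100-}

6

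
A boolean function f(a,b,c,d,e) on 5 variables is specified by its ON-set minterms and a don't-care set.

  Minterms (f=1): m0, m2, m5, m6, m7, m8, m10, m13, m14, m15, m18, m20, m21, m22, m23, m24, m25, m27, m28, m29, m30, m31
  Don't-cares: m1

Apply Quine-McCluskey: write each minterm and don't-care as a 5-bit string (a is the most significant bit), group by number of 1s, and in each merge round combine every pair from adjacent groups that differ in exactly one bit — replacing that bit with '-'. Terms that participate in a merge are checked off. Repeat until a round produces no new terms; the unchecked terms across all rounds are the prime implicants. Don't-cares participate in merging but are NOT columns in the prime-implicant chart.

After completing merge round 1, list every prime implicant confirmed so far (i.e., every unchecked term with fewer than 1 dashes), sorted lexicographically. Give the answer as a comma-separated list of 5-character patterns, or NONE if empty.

NONE

size-2^0 implicants → 00000(✓)  00001(✓)  00010(✓)  00101(✓)  00110(✓)  00111(✓)  01000(✓)  01010(✓)  01101(✓)  01110(✓)  01111(✓)  10010(✓)  10100(✓)  10101(✓)  10110(✓)  10111(✓)  11000(✓)  11001(✓)  11011(✓)  11100(✓)  11101(✓)  11110(✓)  11111(✓)
size-2^1 implicants → -0010(✓)  -0101(✓)  -0110(✓)  -0111(✓)  -1000  -1101(✓)  -1110(✓)  -1111(✓)  0-000(✓)  0-010(✓)  0-101(✓)  0-110(✓)  0-111(✓)  00-01  00-10(✓)  000-0(✓)  0000-  001-1(✓)  0011-(✓)  01-10(✓)  010-0(✓)  011-1(✓)  0111-(✓)  1-100(✓)  1-101(✓)  1-110(✓)  1-111(✓)  10-10(✓)  101-0(✓)  101-1(✓)  1010-(✓)  1011-(✓)  11-00(✓)  11-01(✓)  11-11(✓)  110-1(✓)  1100-(✓)  111-0(✓)  111-1(✓)  1110-(✓)  1111-(✓)
size-2^2 implicants → --101(✓)  --110(✓)  --111(✓)  -0-10  -01-1(✓)  -011-(✓)  -11-1(✓)  -111-(✓)  0--10  0-0-0  0-1-1(✓)  0-11-(✓)  1-1-0(✓)  1-1-1(✓)  1-10-(✓)  1-11-(✓)  101--(✓)  11--1  11-0-  111--(✓)
size-2^3 implicants → --1-1  --11-  1-1--
Unchecked terms (primes): --1-1, --11-, -0-10, -1000, 0--10, 0-0-0, 00-01, 0000-, 1-1--, 11--1, 11-0-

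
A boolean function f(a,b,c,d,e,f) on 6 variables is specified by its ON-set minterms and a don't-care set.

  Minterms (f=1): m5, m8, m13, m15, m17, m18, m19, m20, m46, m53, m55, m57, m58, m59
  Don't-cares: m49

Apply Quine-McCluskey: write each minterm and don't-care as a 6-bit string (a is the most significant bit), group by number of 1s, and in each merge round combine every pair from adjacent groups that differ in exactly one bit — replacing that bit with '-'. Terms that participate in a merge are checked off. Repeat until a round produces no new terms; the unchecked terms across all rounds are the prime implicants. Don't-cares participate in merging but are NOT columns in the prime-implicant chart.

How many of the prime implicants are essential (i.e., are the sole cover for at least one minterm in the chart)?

Round 0: 000101✓ 001000 001101✓ 001111✓ 010001✓ 010010✓ 010011✓ 010100 101110 110001✓ 110101✓ 110111✓ 111001✓ 111010✓ 111011✓
Round 1: -10001 00-101 0011-1 0100-1 01001- 11-001 110-01 1101-1 1110-1 11101-
PIs = {-10001, 00-101, 001000, 0011-1, 0100-1, 01001-, 010100, 101110, 11-001, 110-01, 1101-1, 1110-1, 11101-}
Coverage chart:
  m5: 00-101 ←essential
  m8: 001000 ←essential
  m13: 00-101,0011-1
  m15: 0011-1 ←essential
  m17: -10001,0100-1
  m18: 01001- ←essential
  m19: 0100-1,01001-
  m20: 010100 ←essential
  m46: 101110 ←essential
  m53: 110-01,1101-1
  m55: 1101-1 ←essential
  m57: 11-001,1110-1
  m58: 11101- ←essential
  m59: 1110-1,11101-
Essential: 00-101, 001000, 0011-1, 01001-, 010100, 101110, 1101-1, 11101-

8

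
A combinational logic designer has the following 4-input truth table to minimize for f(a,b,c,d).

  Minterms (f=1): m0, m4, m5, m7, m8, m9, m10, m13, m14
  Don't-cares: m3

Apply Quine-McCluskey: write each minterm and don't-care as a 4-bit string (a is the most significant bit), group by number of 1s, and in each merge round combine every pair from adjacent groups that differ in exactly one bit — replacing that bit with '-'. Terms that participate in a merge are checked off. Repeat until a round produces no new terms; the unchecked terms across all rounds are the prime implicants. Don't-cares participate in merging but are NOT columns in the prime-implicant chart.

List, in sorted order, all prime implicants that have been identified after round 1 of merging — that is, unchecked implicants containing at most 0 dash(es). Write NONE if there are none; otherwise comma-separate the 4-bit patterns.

Round 0: 0000✓ 0011✓ 0100✓ 0101✓ 0111✓ 1000✓ 1001✓ 1010✓ 1101✓ 1110✓
Round 1: -000 -101 0-00 0-11 01-1 010- 1-01 1-10 10-0 100-
PIs = {-000, -101, 0-00, 0-11, 01-1, 010-, 1-01, 1-10, 10-0, 100-}

NONE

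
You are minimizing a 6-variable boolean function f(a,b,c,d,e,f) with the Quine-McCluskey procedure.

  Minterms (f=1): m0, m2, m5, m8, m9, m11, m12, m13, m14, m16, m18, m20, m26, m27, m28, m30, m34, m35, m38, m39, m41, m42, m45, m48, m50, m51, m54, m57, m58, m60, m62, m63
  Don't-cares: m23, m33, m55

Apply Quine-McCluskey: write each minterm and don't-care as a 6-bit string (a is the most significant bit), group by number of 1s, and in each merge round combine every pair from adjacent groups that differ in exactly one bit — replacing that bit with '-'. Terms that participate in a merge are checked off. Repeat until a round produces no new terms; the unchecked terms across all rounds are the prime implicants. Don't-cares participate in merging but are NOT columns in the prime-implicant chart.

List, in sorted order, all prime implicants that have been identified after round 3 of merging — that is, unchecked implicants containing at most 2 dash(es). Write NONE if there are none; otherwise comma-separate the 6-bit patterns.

size-2^0 implicants → 000000(✓)  000010(✓)  000101(✓)  001000(✓)  001001(✓)  001011(✓)  001100(✓)  001101(✓)  001110(✓)  010000(✓)  010010(✓)  010100(✓)  010111(✓)  011010(✓)  011011(✓)  011100(✓)  011110(✓)  100001(✓)  100010(✓)  100011(✓)  100110(✓)  100111(✓)  101001(✓)  101010(✓)  101101(✓)  110000(✓)  110010(✓)  110011(✓)  110110(✓)  110111(✓)  111001(✓)  111010(✓)  111100(✓)  111110(✓)  111111(✓)
size-2^1 implicants → -00010(✓)  -01001(✓)  -01101(✓)  -10000(✓)  -10010(✓)  -10111  -11010(✓)  -11100(✓)  -11110(✓)  0-0000(✓)  0-0010(✓)  0-1011  0-1100(✓)  0-1110(✓)  00-000  00-101  0000-0(✓)  001-00(✓)  001-01(✓)  0010-1  00100-(✓)  0011-0(✓)  00110-(✓)  01-010(✓)  01-100  010-00  0100-0(✓)  011-10(✓)  01101-  0111-0(✓)  1-0010(✓)  1-0011(✓)  1-0110(✓)  1-0111(✓)  1-1001  1-1010(✓)  10-001  10-010(✓)  100-10(✓)  100-11(✓)  1000-1  10001-(✓)  10011-(✓)  101-01(✓)  11-010(✓)  11-110(✓)  11-111(✓)  110-10(✓)  110-11(✓)  1100-0(✓)  11001-(✓)  11011-(✓)  111-10(✓)  1111-0(✓)  11111-(✓)
size-2^2 implicants → --0010  -01-01  -1-010  -100-0  -11-10  -111-0  0-00-0  0-11-0  001-0-  1--010  1-0-10(✓)  1-0-11(✓)  1-001-(✓)  1-011-(✓)  100-1-(✓)  11--10  11-11-  110-1-(✓)
size-2^3 implicants → 1-0-1-
Unchecked terms (primes): --0010, -01-01, -1-010, -100-0, -10111, -11-10, -111-0, 0-00-0, 0-1011, 0-11-0, 00-000, 00-101, 001-0-, 0010-1, 01-100, 010-00, 01101-, 1--010, 1-0-1-, 1-1001, 10-001, 1000-1, 11--10, 11-11-

--0010, -01-01, -1-010, -100-0, -10111, -11-10, -111-0, 0-00-0, 0-1011, 0-11-0, 00-000, 00-101, 001-0-, 0010-1, 01-100, 010-00, 01101-, 1--010, 1-1001, 10-001, 1000-1, 11--10, 11-11-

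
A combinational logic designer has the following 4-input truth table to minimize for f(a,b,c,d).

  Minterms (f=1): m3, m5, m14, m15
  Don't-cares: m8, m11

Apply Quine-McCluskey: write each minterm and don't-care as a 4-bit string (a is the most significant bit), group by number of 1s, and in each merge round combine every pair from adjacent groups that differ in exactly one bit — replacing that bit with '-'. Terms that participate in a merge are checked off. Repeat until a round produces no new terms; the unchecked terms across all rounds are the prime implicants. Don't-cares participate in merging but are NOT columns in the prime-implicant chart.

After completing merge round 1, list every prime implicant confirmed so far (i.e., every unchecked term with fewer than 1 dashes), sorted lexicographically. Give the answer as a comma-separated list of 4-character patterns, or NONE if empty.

Round 0: 0011✓ 0101 1000 1011✓ 1110✓ 1111✓
Round 1: -011 1-11 111-
PIs = {-011, 0101, 1-11, 1000, 111-}

0101, 1000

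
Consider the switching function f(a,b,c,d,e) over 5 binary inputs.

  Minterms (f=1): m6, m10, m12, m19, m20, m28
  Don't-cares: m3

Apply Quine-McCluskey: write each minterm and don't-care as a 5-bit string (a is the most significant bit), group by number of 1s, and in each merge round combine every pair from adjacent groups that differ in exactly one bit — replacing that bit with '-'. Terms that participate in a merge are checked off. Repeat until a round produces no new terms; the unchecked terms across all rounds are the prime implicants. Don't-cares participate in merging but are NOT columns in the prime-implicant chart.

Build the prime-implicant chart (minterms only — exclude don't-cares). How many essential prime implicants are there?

5

size-2^0 implicants → 00011(✓)  00110  01010  01100(✓)  10011(✓)  10100(✓)  11100(✓)
size-2^1 implicants → -0011  -1100  1-100
Unchecked terms (primes): -0011, -1100, 00110, 01010, 1-100
Minterm coverage:
  m6 ⊆ 00110 [E]
  m10 ⊆ 01010 [E]
  m12 ⊆ -1100 [E]
  m19 ⊆ -0011 [E]
  m20 ⊆ 1-100 [E]
  m28 ⊆ -1100,1-100
E = {-0011, -1100, 00110, 01010, 1-100}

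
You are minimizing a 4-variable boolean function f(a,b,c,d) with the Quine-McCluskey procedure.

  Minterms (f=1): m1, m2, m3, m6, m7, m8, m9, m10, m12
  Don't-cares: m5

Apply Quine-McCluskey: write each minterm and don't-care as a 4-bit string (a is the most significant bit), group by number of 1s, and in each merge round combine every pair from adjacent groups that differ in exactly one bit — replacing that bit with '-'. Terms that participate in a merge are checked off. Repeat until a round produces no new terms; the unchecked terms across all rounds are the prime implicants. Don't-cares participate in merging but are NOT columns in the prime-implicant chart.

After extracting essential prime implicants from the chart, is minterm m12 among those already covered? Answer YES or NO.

size-2^0 implicants → 0001(✓)  0010(✓)  0011(✓)  0101(✓)  0110(✓)  0111(✓)  1000(✓)  1001(✓)  1010(✓)  1100(✓)
size-2^1 implicants → -001  -010  0-01(✓)  0-10(✓)  0-11(✓)  00-1(✓)  001-(✓)  01-1(✓)  011-(✓)  1-00  10-0  100-
size-2^2 implicants → 0--1  0-1-
Unchecked terms (primes): -001, -010, 0--1, 0-1-, 1-00, 10-0, 100-
Minterm coverage:
  m1 ⊆ -001,0--1
  m2 ⊆ -010,0-1-
  m3 ⊆ 0--1,0-1-
  m6 ⊆ 0-1- [E]
  m7 ⊆ 0--1,0-1-
  m8 ⊆ 1-00,10-0,100-
  m9 ⊆ -001,100-
  m10 ⊆ -010,10-0
  m12 ⊆ 1-00 [E]
E = {0-1-, 1-00}

YES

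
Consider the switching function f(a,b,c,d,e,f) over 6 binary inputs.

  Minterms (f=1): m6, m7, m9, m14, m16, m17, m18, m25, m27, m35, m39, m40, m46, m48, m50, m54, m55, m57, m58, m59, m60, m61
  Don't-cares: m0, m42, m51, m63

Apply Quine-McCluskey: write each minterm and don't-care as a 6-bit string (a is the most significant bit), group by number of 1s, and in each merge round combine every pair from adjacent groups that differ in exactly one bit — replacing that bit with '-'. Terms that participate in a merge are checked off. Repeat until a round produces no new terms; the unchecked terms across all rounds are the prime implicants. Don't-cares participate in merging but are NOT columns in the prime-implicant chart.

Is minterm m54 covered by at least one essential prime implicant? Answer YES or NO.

YES

Round 0: 000000✓ 000110✓ 000111✓ 001001✓ 001110✓ 010000✓ 010001✓ 010010✓ 011001✓ 011011✓ 100011✓ 100111✓ 101000✓ 101010✓ 101110✓ 110000✓ 110010✓ 110011✓ 110110✓ 110111✓ 111001✓ 111010✓ 111011✓ 111100✓ 111101✓ 111111✓
Round 1: -00111 -01110 -10000✓ -10010✓ -11001✓ -11011✓ 0-0000 0-1001 00-110 00011- 01-001 0100-0✓ 01000- 0110-1✓ 1-0011✓ 1-0111✓ 1-1010 100-11✓ 101-10 1010-0 11-010✓ 11-011✓ 11-111✓ 110-10✓ 110-11✓ 1100-0✓ 11001-✓ 11011-✓ 111-01✓ 111-11✓ 1110-1✓ 11101-✓ 1111-1✓ 11110-
Round 2: -100-0 -110-1 1-0-11 11--11 11-01- 110-1- 111--1
PIs = {-00111, -01110, -100-0, -110-1, 0-0000, 0-1001, 00-110, 00011-, 01-001, 01000-, 1-0-11, 1-1010, 101-10, 1010-0, 11--11, 11-01-, 110-1-, 111--1, 11110-}
Coverage chart:
  m6: 00-110,00011-
  m7: -00111,00011-
  m9: 0-1001 ←essential
  m14: -01110,00-110
  m16: -100-0,0-0000,01000-
  m17: 01-001,01000-
  m18: -100-0 ←essential
  m25: -110-1,0-1001,01-001
  m27: -110-1 ←essential
  m35: 1-0-11 ←essential
  m39: -00111,1-0-11
  m40: 1010-0 ←essential
  m46: -01110,101-10
  m48: -100-0 ←essential
  m50: -100-0,11-01-,110-1-
  m54: 110-1- ←essential
  m55: 1-0-11,11--11,110-1-
  m57: -110-1,111--1
  m58: 1-1010,11-01-
  m59: -110-1,11--11,11-01-,111--1
  m60: 11110- ←essential
  m61: 111--1,11110-
Essential: -100-0, -110-1, 0-1001, 1-0-11, 1010-0, 110-1-, 11110-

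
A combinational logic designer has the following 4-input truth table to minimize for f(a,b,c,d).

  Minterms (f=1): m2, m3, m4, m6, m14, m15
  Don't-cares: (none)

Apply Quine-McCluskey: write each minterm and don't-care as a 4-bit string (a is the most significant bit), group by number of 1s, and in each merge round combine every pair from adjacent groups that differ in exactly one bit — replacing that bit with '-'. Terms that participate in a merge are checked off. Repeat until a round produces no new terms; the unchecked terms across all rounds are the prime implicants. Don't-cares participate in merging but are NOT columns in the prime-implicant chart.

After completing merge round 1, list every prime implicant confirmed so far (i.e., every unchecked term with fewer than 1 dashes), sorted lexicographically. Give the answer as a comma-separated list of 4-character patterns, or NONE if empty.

size-2^0 implicants → 0010(✓)  0011(✓)  0100(✓)  0110(✓)  1110(✓)  1111(✓)
size-2^1 implicants → -110  0-10  001-  01-0  111-
Unchecked terms (primes): -110, 0-10, 001-, 01-0, 111-

NONE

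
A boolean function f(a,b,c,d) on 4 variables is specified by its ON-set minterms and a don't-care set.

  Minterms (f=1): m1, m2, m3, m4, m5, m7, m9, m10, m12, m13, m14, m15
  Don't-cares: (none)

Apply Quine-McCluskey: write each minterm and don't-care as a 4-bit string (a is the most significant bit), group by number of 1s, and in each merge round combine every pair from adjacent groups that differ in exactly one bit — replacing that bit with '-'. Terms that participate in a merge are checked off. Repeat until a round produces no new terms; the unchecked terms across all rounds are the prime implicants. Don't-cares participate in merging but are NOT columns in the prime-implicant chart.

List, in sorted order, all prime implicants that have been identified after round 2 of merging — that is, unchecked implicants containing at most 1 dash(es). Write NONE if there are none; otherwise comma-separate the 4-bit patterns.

-010, 001-, 1-10

size-2^0 implicants → 0001(✓)  0010(✓)  0011(✓)  0100(✓)  0101(✓)  0111(✓)  1001(✓)  1010(✓)  1100(✓)  1101(✓)  1110(✓)  1111(✓)
size-2^1 implicants → -001(✓)  -010  -100(✓)  -101(✓)  -111(✓)  0-01(✓)  0-11(✓)  00-1(✓)  001-  01-1(✓)  010-(✓)  1-01(✓)  1-10  11-0(✓)  11-1(✓)  110-(✓)  111-(✓)
size-2^2 implicants → --01  -1-1  -10-  0--1  11--
Unchecked terms (primes): --01, -010, -1-1, -10-, 0--1, 001-, 1-10, 11--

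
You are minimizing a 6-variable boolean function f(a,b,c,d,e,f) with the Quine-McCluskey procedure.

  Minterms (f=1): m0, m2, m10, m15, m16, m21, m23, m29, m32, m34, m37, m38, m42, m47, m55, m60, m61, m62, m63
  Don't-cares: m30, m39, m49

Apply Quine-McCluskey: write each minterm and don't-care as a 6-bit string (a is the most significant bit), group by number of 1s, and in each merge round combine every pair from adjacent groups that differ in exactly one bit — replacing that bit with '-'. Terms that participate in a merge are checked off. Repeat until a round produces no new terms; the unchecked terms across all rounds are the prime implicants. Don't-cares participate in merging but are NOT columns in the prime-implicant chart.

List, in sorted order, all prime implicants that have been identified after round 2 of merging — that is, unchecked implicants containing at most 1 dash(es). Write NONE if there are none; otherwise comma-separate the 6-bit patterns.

-01111, -10111, -11101, -11110, 0-0000, 01-101, 0101-1, 100-10, 1001-1, 10011-, 110001

[col 0] 000000*, 000010*, 001010*, 001111*, 010000*, 010101*, 010111*, 011101*, 011110*, 100000*, 100010*, 100101*, 100110*, 100111*, 101010*, 101111*, 110001, 110111*, 111100*, 111101*, 111110*, 111111*
[col 1] -00000*, -00010*, -01010*, -01111, -10111, -11101, -11110, 0-0000, 00-010*, 0000-0*, 01-101, 0101-1, 1-0111*, 1-1111*, 10-010*, 10-111*, 100-10, 1000-0*, 1001-1, 10011-, 11-111*, 1111-0*, 1111-1*, 11110-*, 11111-*
[col 2] -0-010, -000-0, 1--111, 1111--
Prime implicants: -0-010, -000-0, -01111, -10111, -11101, -11110, 0-0000, 01-101, 0101-1, 1--111, 100-10, 1001-1, 10011-, 110001, 1111--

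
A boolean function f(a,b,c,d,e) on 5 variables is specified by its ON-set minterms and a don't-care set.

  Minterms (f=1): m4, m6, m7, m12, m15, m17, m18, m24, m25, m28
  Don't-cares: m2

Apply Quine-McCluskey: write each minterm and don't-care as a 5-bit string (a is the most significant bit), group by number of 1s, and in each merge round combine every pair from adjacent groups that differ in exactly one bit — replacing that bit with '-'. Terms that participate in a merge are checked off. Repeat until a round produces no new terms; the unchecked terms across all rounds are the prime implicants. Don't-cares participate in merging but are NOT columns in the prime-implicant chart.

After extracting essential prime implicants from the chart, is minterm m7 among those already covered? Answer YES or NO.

[col 0] 00010*, 00100*, 00110*, 00111*, 01100*, 01111*, 10001*, 10010*, 11000*, 11001*, 11100*
[col 1] -0010, -1100, 0-100, 0-111, 00-10, 001-0, 0011-, 1-001, 11-00, 1100-
Prime implicants: -0010, -1100, 0-100, 0-111, 00-10, 001-0, 0011-, 1-001, 11-00, 1100-
PI chart (minterm → PIs covering it):
  4 | 0-100,001-0
  6 | 00-10,001-0,0011-
  7 | 0-111,0011-
  12 | -1100,0-100
  15 | 0-111  (sole → essential)
  17 | 1-001  (sole → essential)
  18 | -0010  (sole → essential)
  24 | 11-00,1100-
  25 | 1-001,1100-
  28 | -1100,11-00
Essential prime implicants: -0010, 0-111, 1-001

YES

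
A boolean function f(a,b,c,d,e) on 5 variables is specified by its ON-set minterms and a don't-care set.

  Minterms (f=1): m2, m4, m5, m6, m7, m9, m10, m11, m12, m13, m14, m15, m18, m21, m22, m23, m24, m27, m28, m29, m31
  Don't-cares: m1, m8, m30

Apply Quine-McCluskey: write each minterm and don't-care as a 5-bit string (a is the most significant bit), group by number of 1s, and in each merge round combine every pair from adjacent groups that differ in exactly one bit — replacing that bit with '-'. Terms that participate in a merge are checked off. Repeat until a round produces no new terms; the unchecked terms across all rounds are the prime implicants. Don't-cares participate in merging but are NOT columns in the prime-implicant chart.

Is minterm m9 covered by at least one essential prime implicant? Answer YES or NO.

Round 0: 00001✓ 00010✓ 00100✓ 00101✓ 00110✓ 00111✓ 01000✓ 01001✓ 01010✓ 01011✓ 01100✓ 01101✓ 01110✓ 01111✓ 10010✓ 10101✓ 10110✓ 10111✓ 11000✓ 11011✓ 11100✓ 11101✓ 11110✓ 11111✓
Round 1: -0010✓ -0101✓ -0110✓ -0111✓ -1000✓ -1011✓ -1100✓ -1101✓ -1110✓ -1111✓ 0-001✓ 0-010✓ 0-100✓ 0-101✓ 0-110✓ 0-111✓ 00-01✓ 00-10✓ 001-0✓ 001-1✓ 0010-✓ 0011-✓ 01-00✓ 01-01✓ 01-10✓ 01-11✓ 010-0✓ 010-1✓ 0100-✓ 0101-✓ 011-0✓ 011-1✓ 0110-✓ 0111-✓ 1-101✓ 1-110✓ 1-111✓ 10-10✓ 101-1✓ 1011-✓ 11-00✓ 11-11✓ 111-0✓ 111-1✓ 1110-✓ 1111-✓
Round 2: --101✓ --110✓ --111✓ -0-10 -01-1✓ -011-✓ -1-00 -1-11 -11-0✓ -11-1✓ -110-✓ -111-✓ 0--01 0--10 0-1-0✓ 0-1-1✓ 0-10-✓ 0-11-✓ 001--✓ 01--0✓ 01--1✓ 01-0-✓ 01-1-✓ 010--✓ 011--✓ 1-1-1✓ 1-11-✓ 111--✓
Round 3: --1-1 --11- -11-- 0-1-- 01---
PIs = {--1-1, --11-, -0-10, -1-00, -1-11, -11--, 0--01, 0--10, 0-1--, 01---}
Coverage chart:
  m2: -0-10,0--10
  m4: 0-1-- ←essential
  m5: --1-1,0--01,0-1--
  m6: --11-,-0-10,0--10,0-1--
  m7: --1-1,--11-,0-1--
  m9: 0--01,01---
  m10: 0--10,01---
  m11: -1-11,01---
  m12: -1-00,-11--,0-1--,01---
  m13: --1-1,-11--,0--01,0-1--,01---
  m14: --11-,-11--,0--10,0-1--,01---
  m15: --1-1,--11-,-1-11,-11--,0-1--,01---
  m18: -0-10 ←essential
  m21: --1-1 ←essential
  m22: --11-,-0-10
  m23: --1-1,--11-
  m24: -1-00 ←essential
  m27: -1-11 ←essential
  m28: -1-00,-11--
  m29: --1-1,-11--
  m31: --1-1,--11-,-1-11,-11--
Essential: --1-1, -0-10, -1-00, -1-11, 0-1--

NO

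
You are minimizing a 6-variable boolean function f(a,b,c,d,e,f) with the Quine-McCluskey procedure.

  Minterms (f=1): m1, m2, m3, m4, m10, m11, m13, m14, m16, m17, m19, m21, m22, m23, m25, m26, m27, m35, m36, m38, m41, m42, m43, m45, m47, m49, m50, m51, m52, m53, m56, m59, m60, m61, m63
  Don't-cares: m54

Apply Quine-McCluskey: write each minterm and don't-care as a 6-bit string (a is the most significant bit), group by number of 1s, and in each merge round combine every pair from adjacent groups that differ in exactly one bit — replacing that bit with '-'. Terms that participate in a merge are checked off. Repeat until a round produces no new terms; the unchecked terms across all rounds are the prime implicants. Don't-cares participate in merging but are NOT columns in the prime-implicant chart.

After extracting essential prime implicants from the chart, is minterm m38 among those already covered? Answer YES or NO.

Round 0: 000001✓ 000010✓ 000011✓ 000100✓ 001010✓ 001011✓ 001101✓ 001110✓ 010000✓ 010001✓ 010011✓ 010101✓ 010110✓ 010111✓ 011001✓ 011010✓ 011011✓ 100011✓ 100100✓ 100110✓ 101001✓ 101010✓ 101011✓ 101101✓ 101111✓ 110001✓ 110010✓ 110011✓ 110100✓ 110101✓ 110110✓ 111000✓ 111011✓ 111100✓ 111101✓ 111111✓
Round 1: -00011✓ -00100 -01010✓ -01011✓ -01101 -10001✓ -10011✓ -10101✓ -10110 -11011✓ 0-0001✓ 0-0011✓ 0-1010✓ 0-1011✓ 00-010✓ 00-011✓ 0000-1✓ 00001-✓ 001-10 00101-✓ 01-001✓ 01-011✓ 010-01✓ 010-11✓ 0100-1✓ 01000- 0101-1✓ 01011- 0110-1✓ 01101-✓ 1-0011✓ 1-0100✓ 1-0110✓ 1-1011✓ 1-1101✓ 1-1111✓ 10-011✓ 1001-0✓ 101-01✓ 101-11✓ 1010-1✓ 10101-✓ 1011-1✓ 11-011✓ 11-100✓ 11-101✓ 110-01✓ 110-10 1100-1✓ 11001- 1101-0✓ 11010-✓ 111-00 111-11✓ 1111-1✓ 11110-✓
Round 2: --0011✓ --1011✓ -0-011✓ -0101- -1-011✓ -10-01 -100-1 0--011✓ 0-00-1 0-101- 00-01- 01-0-1 010--1 1--011✓ 1-01-0 1-1-11 1-11-1 101--1 11-10-
Round 3: ---011
PIs = {---011, -00100, -0101-, -01101, -10-01, -100-1, -10110, 0-00-1, 0-101-, 00-01-, 001-10, 01-0-1, 010--1, 01000-, 01011-, 1-01-0, 1-1-11, 1-11-1, 101--1, 11-10-, 110-10, 11001-, 111-00}
Coverage chart:
  m1: 0-00-1 ←essential
  m2: 00-01- ←essential
  m3: ---011,0-00-1,00-01-
  m4: -00100 ←essential
  m10: -0101-,0-101-,00-01-,001-10
  m11: ---011,-0101-,0-101-,00-01-
  m13: -01101 ←essential
  m14: 001-10 ←essential
  m16: 01000- ←essential
  m17: -10-01,-100-1,0-00-1,01-0-1,010--1,01000-
  m19: ---011,-100-1,0-00-1,01-0-1,010--1
  m21: -10-01,010--1
  m22: -10110,01011-
  m23: 010--1,01011-
  m25: 01-0-1 ←essential
  m26: 0-101- ←essential
  m27: ---011,0-101-,01-0-1
  m35: ---011 ←essential
  m36: -00100,1-01-0
  m38: 1-01-0 ←essential
  m41: 101--1 ←essential
  m42: -0101- ←essential
  m43: ---011,-0101-,1-1-11,101--1
  m45: -01101,1-11-1,101--1
  m47: 1-1-11,1-11-1,101--1
  m49: -10-01,-100-1
  m50: 110-10,11001-
  m51: ---011,-100-1,11001-
  m52: 1-01-0,11-10-
  m53: -10-01,11-10-
  m56: 111-00 ←essential
  m59: ---011,1-1-11
  m60: 11-10-,111-00
  m61: 1-11-1,11-10-
  m63: 1-1-11,1-11-1
Essential: ---011, -00100, -0101-, -01101, 0-00-1, 0-101-, 00-01-, 001-10, 01-0-1, 01000-, 1-01-0, 101--1, 111-00

YES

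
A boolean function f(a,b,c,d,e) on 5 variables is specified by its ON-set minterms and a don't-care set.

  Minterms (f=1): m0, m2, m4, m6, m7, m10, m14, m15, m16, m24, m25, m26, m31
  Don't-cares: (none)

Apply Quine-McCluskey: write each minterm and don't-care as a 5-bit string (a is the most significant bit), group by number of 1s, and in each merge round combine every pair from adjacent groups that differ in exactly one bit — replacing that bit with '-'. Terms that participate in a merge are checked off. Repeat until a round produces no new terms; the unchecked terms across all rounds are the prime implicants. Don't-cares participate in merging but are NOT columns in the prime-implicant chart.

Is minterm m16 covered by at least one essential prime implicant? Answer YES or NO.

[col 0] 00000*, 00010*, 00100*, 00110*, 00111*, 01010*, 01110*, 01111*, 10000*, 11000*, 11001*, 11010*, 11111*
[col 1] -0000, -1010, -1111, 0-010*, 0-110*, 0-111*, 00-00*, 00-10*, 000-0*, 001-0*, 0011-*, 01-10*, 0111-*, 1-000, 110-0, 1100-
[col 2] 0--10, 0-11-, 00--0
Prime implicants: -0000, -1010, -1111, 0--10, 0-11-, 00--0, 1-000, 110-0, 1100-
PI chart (minterm → PIs covering it):
  0 | -0000,00--0
  2 | 0--10,00--0
  4 | 00--0  (sole → essential)
  6 | 0--10,0-11-,00--0
  7 | 0-11-  (sole → essential)
  10 | -1010,0--10
  14 | 0--10,0-11-
  15 | -1111,0-11-
  16 | -0000,1-000
  24 | 1-000,110-0,1100-
  25 | 1100-  (sole → essential)
  26 | -1010,110-0
  31 | -1111  (sole → essential)
Essential prime implicants: -1111, 0-11-, 00--0, 1100-

NO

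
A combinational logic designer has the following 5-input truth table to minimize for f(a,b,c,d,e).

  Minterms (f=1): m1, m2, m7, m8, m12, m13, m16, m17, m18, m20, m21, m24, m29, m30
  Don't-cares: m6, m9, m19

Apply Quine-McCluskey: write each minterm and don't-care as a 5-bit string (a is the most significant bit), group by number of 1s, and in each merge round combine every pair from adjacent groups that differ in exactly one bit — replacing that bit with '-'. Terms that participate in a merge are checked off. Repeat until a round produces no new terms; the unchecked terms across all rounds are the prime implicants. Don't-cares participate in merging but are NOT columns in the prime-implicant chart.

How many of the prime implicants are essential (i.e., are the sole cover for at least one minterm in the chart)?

Round 0: 00001✓ 00010✓ 00110✓ 00111✓ 01000✓ 01001✓ 01100✓ 01101✓ 10000✓ 10001✓ 10010✓ 10011✓ 10100✓ 10101✓ 11000✓ 11101✓ 11110
Round 1: -0001 -0010 -1000 -1101 0-001 00-10 0011- 01-00✓ 01-01✓ 0100-✓ 0110-✓ 1-000 1-101 10-00✓ 10-01✓ 100-0✓ 100-1✓ 1000-✓ 1001-✓ 1010-✓
Round 2: 01-0- 10-0- 100--
PIs = {-0001, -0010, -1000, -1101, 0-001, 00-10, 0011-, 01-0-, 1-000, 1-101, 10-0-, 100--, 11110}
Coverage chart:
  m1: -0001,0-001
  m2: -0010,00-10
  m7: 0011- ←essential
  m8: -1000,01-0-
  m12: 01-0- ←essential
  m13: -1101,01-0-
  m16: 1-000,10-0-,100--
  m17: -0001,10-0-,100--
  m18: -0010,100--
  m20: 10-0- ←essential
  m21: 1-101,10-0-
  m24: -1000,1-000
  m29: -1101,1-101
  m30: 11110 ←essential
Essential: 0011-, 01-0-, 10-0-, 11110

4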